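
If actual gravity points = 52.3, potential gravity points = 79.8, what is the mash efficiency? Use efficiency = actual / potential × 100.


efficiency = 52.3 / 79.8 × 100

65.5388 %


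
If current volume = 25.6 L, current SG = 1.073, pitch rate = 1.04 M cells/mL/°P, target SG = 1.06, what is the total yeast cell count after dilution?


V_w = V·((SG_c−1)/(SG_t−1)−1);  °P = 259 − 259/SG_t;  cells = rate·(V+V_w)·°P
V_w = 25.6·((1.073−1)/(1.06−1)−1) = 5.5467
V_final = 25.6 + 5.5467 = 31.1467
°P = 259 − 259/1.06 = 14.6604
cells = 1.04·31.1467·14.6604

474.8868 billion cells


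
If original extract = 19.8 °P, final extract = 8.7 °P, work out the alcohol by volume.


SG = 259/(259 − P);  ABV = (OG − FG)·131.25
OG = 259/(259 − 19.8) = 1.0828
FG = 259/(259 − 8.7) = 1.0348
ABV = (1.0828 − 1.0348)·131.25

6.3023 % ABV


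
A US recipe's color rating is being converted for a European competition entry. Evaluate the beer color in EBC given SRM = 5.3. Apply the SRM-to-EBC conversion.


EBC = SRM · 1.97
EBC = 5.3 · 1.97

10.4410 EBC


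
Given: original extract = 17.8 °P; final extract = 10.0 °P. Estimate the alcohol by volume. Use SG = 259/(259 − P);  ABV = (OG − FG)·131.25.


OG = 259/(259 − 17.8) = 1.0738
FG = 259/(259 − 10.0) = 1.0402
ABV = (1.0738 − 1.0402)·131.25

4.4149 % ABV


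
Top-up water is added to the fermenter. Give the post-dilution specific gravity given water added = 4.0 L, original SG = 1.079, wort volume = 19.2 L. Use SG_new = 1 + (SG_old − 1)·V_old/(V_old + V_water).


pts = (1.079 − 1)·1000·19.2/(19.2 + 4.0) = 65.3793
SG_new = 1 + 65.3793/1000

1.0654


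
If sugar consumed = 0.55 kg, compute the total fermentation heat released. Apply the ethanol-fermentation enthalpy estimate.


Q = m_sugar · 590 kJ/kg
Q = 0.55 · 590

324.5000 kJ


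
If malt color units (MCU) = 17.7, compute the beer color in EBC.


SRM = 1.4922·MCU^0.6859;  EBC = SRM·1.97
SRM = 1.4922·17.7^0.6859 = 10.7106
EBC = 10.7106·1.97

21.0998 EBC


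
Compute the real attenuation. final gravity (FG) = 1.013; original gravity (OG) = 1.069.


AA = (OG−FG)/(OG−1)·100;  RA = AA·0.8192
AA = (1.069 − 1.013)/(1.069 − 1)·100 = 81.1594
RA = 81.1594·0.8192

66.4858 %


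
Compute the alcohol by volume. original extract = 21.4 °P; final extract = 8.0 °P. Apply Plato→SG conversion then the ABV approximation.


SG = 259/(259 − P);  ABV = (OG − FG)·131.25
OG = 259/(259 − 21.4) = 1.0901
FG = 259/(259 − 8.0) = 1.0319
ABV = (1.0901 − 1.0319)·131.25

7.6381 % ABV


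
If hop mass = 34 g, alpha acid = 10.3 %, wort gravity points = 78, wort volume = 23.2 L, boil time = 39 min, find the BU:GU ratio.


U = 1.65·0.000125^(GP/1000)·(1−e^(−0.04t))/4.15;  IBU = (α/100)·m·U·1000/V;  BU:GU = IBU/GP
U = 1.65·0.000125^(78/1000)·(1−e^(−0.04·39))/4.15 = 0.1558
IBU = (10.3/100)·34·0.1558·1000/23.2 = 23.5166
BU:GU = 23.5166/78

0.3015


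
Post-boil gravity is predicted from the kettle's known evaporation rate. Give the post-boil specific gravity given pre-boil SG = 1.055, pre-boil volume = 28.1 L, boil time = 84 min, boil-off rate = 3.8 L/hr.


V_post = V_pre − rate·(t/60);  SG_post = 1 + (SG_pre−1)·V_pre/V_post
V_post = 28.1 − 3.8·(84/60) = 22.7800
SG_post = 1 + (1.055 − 1)·28.1/22.7800

1.0678


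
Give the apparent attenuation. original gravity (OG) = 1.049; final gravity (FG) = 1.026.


AA = (OG − FG)/(OG − 1) · 100
AA = (1.049 − 1.026)/(1.049 − 1) · 100

46.9388 %


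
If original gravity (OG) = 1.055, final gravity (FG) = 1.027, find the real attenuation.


AA = (OG−FG)/(OG−1)·100;  RA = AA·0.8192
AA = (1.055 − 1.027)/(1.055 − 1)·100 = 50.9091
RA = 50.9091·0.8192

41.7047 %


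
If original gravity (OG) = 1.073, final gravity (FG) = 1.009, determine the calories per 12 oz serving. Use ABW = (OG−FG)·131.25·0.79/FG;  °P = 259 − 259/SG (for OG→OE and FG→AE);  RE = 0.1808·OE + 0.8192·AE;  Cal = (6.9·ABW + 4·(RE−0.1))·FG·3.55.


ABW = (1.073 − 1.009)·131.25·0.79/1.009 = 6.5768
OE = 259 − 259/1.073 = 17.6207 °P
AE = 259 − 259/1.009 = 2.3102 °P
RE = 0.1808·17.6207 + 0.8192·2.3102 = 5.0783 °P
Cal = (6.9·6.5768 + 4·(5.0783−0.1))·1.009·3.55

233.8775 kcal


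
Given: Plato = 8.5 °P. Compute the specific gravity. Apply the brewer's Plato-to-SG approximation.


SG = 259/(259 − P)
SG = 259/(259 − 8.5)

1.0339


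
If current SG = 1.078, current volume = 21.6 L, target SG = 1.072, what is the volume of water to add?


V_water = V·((SG_curr − 1)/(SG_target − 1) − 1)
V_water = 21.6·((1.078 − 1)/(1.072 − 1) − 1)

1.8000 L


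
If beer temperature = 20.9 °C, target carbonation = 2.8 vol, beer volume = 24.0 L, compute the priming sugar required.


residual = 14.695·(0.01821 + 0.09011·e^(−0.04·T));  sugar = (target − residual)·4.0·V
residual = 14.695·(0.01821 + 0.09011·e^(−0.04·20.9)) = 0.8415
sugar = (2.8 − 0.8415)·4.0·24.0

188.0118 g


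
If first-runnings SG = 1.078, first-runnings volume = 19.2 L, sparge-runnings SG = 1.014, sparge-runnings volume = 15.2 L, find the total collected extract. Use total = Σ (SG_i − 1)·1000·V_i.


first = (1.078 − 1)·1000·19.2 = 1497.6000
sparge = (1.014 − 1)·1000·15.2 = 212.8000
total = 1497.6000 + 212.8000

1710.4000 gravity·L


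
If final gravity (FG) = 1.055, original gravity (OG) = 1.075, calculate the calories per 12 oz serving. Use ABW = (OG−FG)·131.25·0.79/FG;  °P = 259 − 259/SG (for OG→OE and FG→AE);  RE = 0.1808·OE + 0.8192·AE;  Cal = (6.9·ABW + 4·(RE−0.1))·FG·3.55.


ABW = (1.075 − 1.055)·131.25·0.79/1.055 = 1.9656
OE = 259 − 259/1.075 = 18.0698 °P
AE = 259 − 259/1.055 = 13.5024 °P
RE = 0.1808·18.0698 + 0.8192·13.5024 = 14.3282 °P
Cal = (6.9·1.9656 + 4·(14.3282−0.1))·1.055·3.55

263.9485 kcal


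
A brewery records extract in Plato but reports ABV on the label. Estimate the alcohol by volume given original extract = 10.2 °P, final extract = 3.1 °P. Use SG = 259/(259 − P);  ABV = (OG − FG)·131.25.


OG = 259/(259 − 10.2) = 1.0410
FG = 259/(259 − 3.1) = 1.0121
ABV = (1.0410 − 1.0121)·131.25

3.7909 % ABV


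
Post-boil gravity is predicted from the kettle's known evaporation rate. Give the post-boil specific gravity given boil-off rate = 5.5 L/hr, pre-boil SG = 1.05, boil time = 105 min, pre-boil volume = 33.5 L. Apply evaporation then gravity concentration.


V_post = V_pre − rate·(t/60);  SG_post = 1 + (SG_pre−1)·V_pre/V_post
V_post = 33.5 − 5.5·(105/60) = 23.8750
SG_post = 1 + (1.05 − 1)·33.5/23.8750

1.0702


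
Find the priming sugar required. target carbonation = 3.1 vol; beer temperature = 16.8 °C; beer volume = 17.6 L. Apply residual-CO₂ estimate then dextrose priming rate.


residual = 14.695·(0.01821 + 0.09011·e^(−0.04·T));  sugar = (target − residual)·4.0·V
residual = 14.695·(0.01821 + 0.09011·e^(−0.04·16.8)) = 0.9438
sugar = (3.1 − 0.9438)·4.0·17.6

151.7944 g


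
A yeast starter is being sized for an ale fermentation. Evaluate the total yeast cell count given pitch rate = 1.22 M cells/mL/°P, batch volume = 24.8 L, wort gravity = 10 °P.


cells (billions) = rate · V_L · °P
cells = 1.22 · 24.8 · 10

302.5600 billion cells


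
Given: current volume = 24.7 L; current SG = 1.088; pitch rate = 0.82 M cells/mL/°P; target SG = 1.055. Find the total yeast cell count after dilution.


V_w = V·((SG_c−1)/(SG_t−1)−1);  °P = 259 − 259/SG_t;  cells = rate·(V+V_w)·°P
V_w = 24.7·((1.088−1)/(1.055−1)−1) = 14.8200
V_final = 24.7 + 14.8200 = 39.5200
°P = 259 − 259/1.055 = 13.5024
cells = 0.82·39.5200·13.5024

437.5632 billion cells


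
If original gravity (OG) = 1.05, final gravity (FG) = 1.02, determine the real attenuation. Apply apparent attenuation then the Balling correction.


AA = (OG−FG)/(OG−1)·100;  RA = AA·0.8192
AA = (1.05 − 1.02)/(1.05 − 1)·100 = 60.0000
RA = 60.0000·0.8192

49.1520 %


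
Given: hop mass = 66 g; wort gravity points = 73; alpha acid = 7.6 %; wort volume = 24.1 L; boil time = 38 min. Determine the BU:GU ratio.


U = 1.65·0.000125^(GP/1000)·(1−e^(−0.04t))/4.15;  IBU = (α/100)·m·U·1000/V;  BU:GU = IBU/GP
U = 1.65·0.000125^(73/1000)·(1−e^(−0.04·38))/4.15 = 0.1612
IBU = (7.6/100)·66·0.1612·1000/24.1 = 33.5476
BU:GU = 33.5476/73

0.4596


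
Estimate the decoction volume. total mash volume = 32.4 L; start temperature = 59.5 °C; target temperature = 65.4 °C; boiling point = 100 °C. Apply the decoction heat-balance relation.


V_dec = V_total·(T_target − T_start)/(T_boil − T_start)
V_dec = 32.4·(65.4 − 59.5)/(100 − 59.5)

4.7200 L


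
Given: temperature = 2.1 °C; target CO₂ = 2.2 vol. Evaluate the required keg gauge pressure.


psi = vols/(0.01821 + 0.09011·e^(−0.04·T)) − 14.695
psi = 2.2/(0.01821 + 0.09011·e^(−0.04·2.1)) − 14.695

7.0743 psi


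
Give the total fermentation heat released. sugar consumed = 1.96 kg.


Q = m_sugar · 590 kJ/kg
Q = 1.96 · 590

1156.4000 kJ


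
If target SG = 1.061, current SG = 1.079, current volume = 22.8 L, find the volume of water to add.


V_water = V·((SG_curr − 1)/(SG_target − 1) − 1)
V_water = 22.8·((1.079 − 1)/(1.061 − 1) − 1)

6.7279 L


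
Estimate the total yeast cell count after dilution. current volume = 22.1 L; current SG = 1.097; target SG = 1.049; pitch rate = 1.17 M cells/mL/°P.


V_w = V·((SG_c−1)/(SG_t−1)−1);  °P = 259 − 259/SG_t;  cells = rate·(V+V_w)·°P
V_w = 22.1·((1.097−1)/(1.049−1)−1) = 21.6490
V_final = 22.1 + 21.6490 = 43.7490
°P = 259 − 259/1.049 = 12.0982
cells = 1.17·43.7490·12.0982

619.2616 billion cells


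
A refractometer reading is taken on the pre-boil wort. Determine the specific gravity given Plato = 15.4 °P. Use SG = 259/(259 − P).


SG = 259/(259 − 15.4)

1.0632


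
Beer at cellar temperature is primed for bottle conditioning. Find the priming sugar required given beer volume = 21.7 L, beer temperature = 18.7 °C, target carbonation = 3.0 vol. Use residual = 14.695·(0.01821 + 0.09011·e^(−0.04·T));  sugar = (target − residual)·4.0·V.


residual = 14.695·(0.01821 + 0.09011·e^(−0.04·18.7)) = 0.8943
sugar = (3.0 − 0.8943)·4.0·21.7

182.7713 g


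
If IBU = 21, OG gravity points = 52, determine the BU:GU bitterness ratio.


BU:GU = IBU / OG_points
BU:GU = 21 / 52

0.4038


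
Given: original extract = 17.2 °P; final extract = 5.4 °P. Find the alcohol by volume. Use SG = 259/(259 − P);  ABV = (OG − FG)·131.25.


OG = 259/(259 − 17.2) = 1.0711
FG = 259/(259 − 5.4) = 1.0213
ABV = (1.0711 − 1.0213)·131.25

6.5415 % ABV


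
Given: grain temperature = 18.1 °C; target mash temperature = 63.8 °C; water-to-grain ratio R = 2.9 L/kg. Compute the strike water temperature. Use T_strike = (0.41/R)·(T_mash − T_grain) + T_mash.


T_strike = (0.41/2.9)·(63.8 − 18.1) + 63.8

70.2610 °C


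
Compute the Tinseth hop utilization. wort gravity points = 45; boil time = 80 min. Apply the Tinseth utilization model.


U = 1.65·0.000125^(GP/1000) · (1 − e^(−0.04·t))/4.15
bigness = 1.65·0.000125^(45/1000) = 1.1011
boil_factor = (1 − e^(−0.04·80))/4.15 = 0.2311
U = 1.1011 · 0.2311

0.2545


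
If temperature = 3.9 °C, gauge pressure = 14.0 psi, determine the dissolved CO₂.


vols = (P + 14.695)·(0.01821 + 0.09011·e^(−0.04·T))
vols = (14.0 + 14.695)·(0.01821 + 0.09011·e^(−0.04·3.9))

2.7348 volumes


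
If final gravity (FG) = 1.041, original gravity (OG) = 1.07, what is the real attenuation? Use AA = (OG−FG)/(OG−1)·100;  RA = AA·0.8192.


AA = (1.07 − 1.041)/(1.07 − 1)·100 = 41.4286
RA = 41.4286·0.8192

33.9383 %


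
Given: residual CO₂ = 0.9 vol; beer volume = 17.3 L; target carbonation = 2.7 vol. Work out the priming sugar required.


sugar = (target − residual)·4.0·V
sugar = (2.7 − 0.9)·4.0·17.3

124.5600 g


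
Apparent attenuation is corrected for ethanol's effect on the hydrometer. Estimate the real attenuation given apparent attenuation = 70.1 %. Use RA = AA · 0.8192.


RA = 70.1 · 0.8192

57.4259 %


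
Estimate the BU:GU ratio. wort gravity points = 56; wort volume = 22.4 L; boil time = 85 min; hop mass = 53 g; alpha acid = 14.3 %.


U = 1.65·0.000125^(GP/1000)·(1−e^(−0.04t))/4.15;  IBU = (α/100)·m·U·1000/V;  BU:GU = IBU/GP
U = 1.65·0.000125^(56/1000)·(1−e^(−0.04·85))/4.15 = 0.2323
IBU = (14.3/100)·53·0.2323·1000/22.4 = 78.6114
BU:GU = 78.6114/56

1.4038


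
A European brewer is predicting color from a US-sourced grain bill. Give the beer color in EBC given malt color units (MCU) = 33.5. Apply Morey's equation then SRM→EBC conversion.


SRM = 1.4922·MCU^0.6859;  EBC = SRM·1.97
SRM = 1.4922·33.5^0.6859 = 16.5903
EBC = 16.5903·1.97

32.6830 EBC


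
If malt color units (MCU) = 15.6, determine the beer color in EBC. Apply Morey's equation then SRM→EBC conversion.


SRM = 1.4922·MCU^0.6859;  EBC = SRM·1.97
SRM = 1.4922·15.6^0.6859 = 9.8218
EBC = 9.8218·1.97

19.3490 EBC


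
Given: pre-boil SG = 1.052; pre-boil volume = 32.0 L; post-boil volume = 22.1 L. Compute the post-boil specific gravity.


SG_post = 1 + (SG_pre − 1)·V_pre/V_post
pts_pre = (1.052 − 1)·1000 = 52.0000
pts_post = 52.0000·32.0/22.1 = 75.2941
SG_post = 1 + 75.2941/1000

1.0753


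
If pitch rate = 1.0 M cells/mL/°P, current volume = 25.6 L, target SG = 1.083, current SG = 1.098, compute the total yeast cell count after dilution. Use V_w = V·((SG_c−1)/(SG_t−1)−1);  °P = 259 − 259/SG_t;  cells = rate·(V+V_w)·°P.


V_w = 25.6·((1.098−1)/(1.083−1)−1) = 4.6265
V_final = 25.6 + 4.6265 = 30.2265
°P = 259 − 259/1.083 = 19.8495
cells = 1.0·30.2265·19.8495

599.9808 billion cells


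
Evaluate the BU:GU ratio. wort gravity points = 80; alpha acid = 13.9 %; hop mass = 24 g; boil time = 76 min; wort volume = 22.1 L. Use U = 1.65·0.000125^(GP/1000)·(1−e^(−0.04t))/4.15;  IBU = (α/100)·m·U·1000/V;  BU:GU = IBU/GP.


U = 1.65·0.000125^(80/1000)·(1−e^(−0.04·76))/4.15 = 0.1845
IBU = (13.9/100)·24·0.1845·1000/22.1 = 27.8442
BU:GU = 27.8442/80

0.3481


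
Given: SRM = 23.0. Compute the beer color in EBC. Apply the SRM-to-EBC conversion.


EBC = SRM · 1.97
EBC = 23.0 · 1.97

45.3100 EBC


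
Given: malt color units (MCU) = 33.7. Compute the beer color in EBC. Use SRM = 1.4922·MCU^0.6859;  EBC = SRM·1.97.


SRM = 1.4922·33.7^0.6859 = 16.6582
EBC = 16.6582·1.97

32.8167 EBC


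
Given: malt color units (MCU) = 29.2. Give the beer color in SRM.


SRM = 1.4922 · MCU^0.6859
SRM = 1.4922 · 29.2^0.6859

15.0985 SRM


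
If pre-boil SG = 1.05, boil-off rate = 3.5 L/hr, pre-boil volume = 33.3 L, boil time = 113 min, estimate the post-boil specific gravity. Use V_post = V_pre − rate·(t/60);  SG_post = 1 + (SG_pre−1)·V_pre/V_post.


V_post = 33.3 − 3.5·(113/60) = 26.7083
SG_post = 1 + (1.05 − 1)·33.3/26.7083

1.0623


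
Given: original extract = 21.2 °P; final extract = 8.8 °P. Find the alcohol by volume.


SG = 259/(259 − P);  ABV = (OG − FG)·131.25
OG = 259/(259 − 21.2) = 1.0892
FG = 259/(259 − 8.8) = 1.0352
ABV = (1.0892 − 1.0352)·131.25

7.0847 % ABV


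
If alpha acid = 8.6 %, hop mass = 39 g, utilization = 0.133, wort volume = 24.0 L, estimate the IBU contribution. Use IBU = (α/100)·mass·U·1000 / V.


IBU = (8.6/100)·39·0.133·1000 / 24.0

18.5867 IBU


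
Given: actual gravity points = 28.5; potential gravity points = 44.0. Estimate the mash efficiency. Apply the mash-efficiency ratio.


efficiency = actual / potential × 100
efficiency = 28.5 / 44.0 × 100

64.7727 %


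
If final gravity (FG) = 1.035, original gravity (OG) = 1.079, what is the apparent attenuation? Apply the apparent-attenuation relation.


AA = (OG − FG)/(OG − 1) · 100
AA = (1.079 − 1.035)/(1.079 − 1) · 100

55.6962 %


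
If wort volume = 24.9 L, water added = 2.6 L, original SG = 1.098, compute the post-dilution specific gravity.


SG_new = 1 + (SG_old − 1)·V_old/(V_old + V_water)
pts = (1.098 − 1)·1000·24.9/(24.9 + 2.6) = 88.7345
SG_new = 1 + 88.7345/1000

1.0887


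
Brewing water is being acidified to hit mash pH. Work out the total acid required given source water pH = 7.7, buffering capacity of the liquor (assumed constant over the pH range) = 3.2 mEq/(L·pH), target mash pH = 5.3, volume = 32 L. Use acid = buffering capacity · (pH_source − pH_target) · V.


acid = 3.2 · (7.7 − 5.3) · 32

245.7600 mEq


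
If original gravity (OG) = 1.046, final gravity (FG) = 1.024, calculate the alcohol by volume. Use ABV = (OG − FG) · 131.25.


ABV = (1.046 − 1.024) · 131.25

2.8875 % ABV


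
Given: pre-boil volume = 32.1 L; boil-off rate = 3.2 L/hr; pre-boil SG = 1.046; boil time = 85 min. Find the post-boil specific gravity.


V_post = V_pre − rate·(t/60);  SG_post = 1 + (SG_pre−1)·V_pre/V_post
V_post = 32.1 − 3.2·(85/60) = 27.5667
SG_post = 1 + (1.046 − 1)·32.1/27.5667

1.0536


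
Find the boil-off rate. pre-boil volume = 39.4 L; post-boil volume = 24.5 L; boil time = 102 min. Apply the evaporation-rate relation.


rate = (V_pre − V_post) / (t_min/60)
rate = (39.4 − 24.5) / (102/60)

8.7647 L/hr


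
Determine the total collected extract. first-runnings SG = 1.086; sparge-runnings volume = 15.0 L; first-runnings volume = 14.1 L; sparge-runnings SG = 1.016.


total = Σ (SG_i − 1)·1000·V_i
first = (1.086 − 1)·1000·14.1 = 1212.6000
sparge = (1.016 − 1)·1000·15.0 = 240.0000
total = 1212.6000 + 240.0000

1452.6000 gravity·L


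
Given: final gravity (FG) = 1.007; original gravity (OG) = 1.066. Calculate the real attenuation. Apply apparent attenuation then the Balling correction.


AA = (OG−FG)/(OG−1)·100;  RA = AA·0.8192
AA = (1.066 − 1.007)/(1.066 − 1)·100 = 89.3939
RA = 89.3939·0.8192

73.2315 %


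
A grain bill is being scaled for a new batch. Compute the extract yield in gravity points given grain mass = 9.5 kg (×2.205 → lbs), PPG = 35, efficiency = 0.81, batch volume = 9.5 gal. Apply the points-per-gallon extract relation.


points = lbs × PPG × eff / vol
lbs = 9.5 × 2.205 = 20.9475
points = 20.9475 × 35 × 0.81 / 9.5

62.5117 points


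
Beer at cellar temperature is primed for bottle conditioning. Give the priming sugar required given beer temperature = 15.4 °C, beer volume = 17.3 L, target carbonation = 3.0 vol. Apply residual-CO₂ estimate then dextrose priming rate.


residual = 14.695·(0.01821 + 0.09011·e^(−0.04·T));  sugar = (target − residual)·4.0·V
residual = 14.695·(0.01821 + 0.09011·e^(−0.04·15.4)) = 0.9828
sugar = (3.0 − 0.9828)·4.0·17.3

139.5917 g


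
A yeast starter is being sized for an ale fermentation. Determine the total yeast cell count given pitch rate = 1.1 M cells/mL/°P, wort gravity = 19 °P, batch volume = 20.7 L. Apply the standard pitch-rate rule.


cells (billions) = rate · V_L · °P
cells = 1.1 · 20.7 · 19

432.6300 billion cells


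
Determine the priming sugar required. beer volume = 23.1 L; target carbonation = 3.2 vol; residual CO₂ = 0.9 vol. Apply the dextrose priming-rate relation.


sugar = (target − residual)·4.0·V
sugar = (3.2 − 0.9)·4.0·23.1

212.5200 g


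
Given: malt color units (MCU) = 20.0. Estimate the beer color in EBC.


SRM = 1.4922·MCU^0.6859;  EBC = SRM·1.97
SRM = 1.4922·20.0^0.6859 = 11.6467
EBC = 11.6467·1.97

22.9440 EBC


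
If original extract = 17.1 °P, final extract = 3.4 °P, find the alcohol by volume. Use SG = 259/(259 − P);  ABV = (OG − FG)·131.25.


OG = 259/(259 − 17.1) = 1.0707
FG = 259/(259 − 3.4) = 1.0133
ABV = (1.0707 − 1.0133)·131.25

7.5322 % ABV


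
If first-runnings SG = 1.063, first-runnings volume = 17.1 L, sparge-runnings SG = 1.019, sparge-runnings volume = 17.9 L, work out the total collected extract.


total = Σ (SG_i − 1)·1000·V_i
first = (1.063 − 1)·1000·17.1 = 1077.3000
sparge = (1.019 − 1)·1000·17.9 = 340.1000
total = 1077.3000 + 340.1000

1417.4000 gravity·L


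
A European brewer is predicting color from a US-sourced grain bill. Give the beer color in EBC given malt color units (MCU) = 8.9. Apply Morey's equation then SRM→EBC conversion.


SRM = 1.4922·MCU^0.6859;  EBC = SRM·1.97
SRM = 1.4922·8.9^0.6859 = 6.6836
EBC = 6.6836·1.97

13.1668 EBC


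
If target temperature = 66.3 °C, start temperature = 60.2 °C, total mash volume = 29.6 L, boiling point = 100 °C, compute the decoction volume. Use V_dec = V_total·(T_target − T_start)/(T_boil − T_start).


V_dec = 29.6·(66.3 − 60.2)/(100 − 60.2)

4.5367 L


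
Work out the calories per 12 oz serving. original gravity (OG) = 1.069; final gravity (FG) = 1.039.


ABW = (OG−FG)·131.25·0.79/FG;  °P = 259 − 259/SG (for OG→OE and FG→AE);  RE = 0.1808·OE + 0.8192·AE;  Cal = (6.9·ABW + 4·(RE−0.1))·FG·3.55
ABW = (1.069 − 1.039)·131.25·0.79/1.039 = 2.9939
OE = 259 − 259/1.069 = 16.7175 °P
AE = 259 − 259/1.039 = 9.7218 °P
RE = 0.1808·16.7175 + 0.8192·9.7218 = 10.9867 °P
Cal = (6.9·2.9939 + 4·(10.9867−0.1))·1.039·3.55

236.8144 kcal


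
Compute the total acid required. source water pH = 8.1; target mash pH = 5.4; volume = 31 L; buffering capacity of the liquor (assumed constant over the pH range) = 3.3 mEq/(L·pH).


acid = buffering capacity · (pH_source − pH_target) · V
acid = 3.3 · (8.1 − 5.4) · 31

276.2100 mEq


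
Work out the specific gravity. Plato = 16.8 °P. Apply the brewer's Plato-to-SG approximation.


SG = 259/(259 − P)
SG = 259/(259 − 16.8)

1.0694


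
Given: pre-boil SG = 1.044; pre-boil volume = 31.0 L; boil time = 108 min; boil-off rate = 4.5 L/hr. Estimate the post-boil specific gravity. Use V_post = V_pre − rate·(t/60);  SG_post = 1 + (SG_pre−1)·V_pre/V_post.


V_post = 31.0 − 4.5·(108/60) = 22.9000
SG_post = 1 + (1.044 − 1)·31.0/22.9000

1.0596


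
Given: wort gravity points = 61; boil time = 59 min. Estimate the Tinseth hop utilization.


U = 1.65·0.000125^(GP/1000) · (1 − e^(−0.04·t))/4.15
bigness = 1.65·0.000125^(61/1000) = 0.9537
boil_factor = (1 − e^(−0.04·59))/4.15 = 0.2182
U = 0.9537 · 0.2182

0.2081


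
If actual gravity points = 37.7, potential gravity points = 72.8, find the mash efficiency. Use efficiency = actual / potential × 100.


efficiency = 37.7 / 72.8 × 100

51.7857 %


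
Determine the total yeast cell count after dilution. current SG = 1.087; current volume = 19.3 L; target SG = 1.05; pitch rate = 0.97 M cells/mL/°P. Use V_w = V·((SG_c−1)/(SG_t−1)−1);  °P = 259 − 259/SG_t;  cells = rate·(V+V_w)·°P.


V_w = 19.3·((1.087−1)/(1.05−1)−1) = 14.2820
V_final = 19.3 + 14.2820 = 33.5820
°P = 259 − 259/1.05 = 12.3333
cells = 0.97·33.5820·12.3333

401.7527 billion cells


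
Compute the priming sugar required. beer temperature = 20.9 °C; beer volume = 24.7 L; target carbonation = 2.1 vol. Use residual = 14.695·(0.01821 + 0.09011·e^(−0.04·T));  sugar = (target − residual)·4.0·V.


residual = 14.695·(0.01821 + 0.09011·e^(−0.04·20.9)) = 0.8415
sugar = (2.1 − 0.8415)·4.0·24.7

124.3355 g


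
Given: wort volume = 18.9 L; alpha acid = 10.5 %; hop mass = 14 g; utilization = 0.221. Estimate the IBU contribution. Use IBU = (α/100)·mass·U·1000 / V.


IBU = (10.5/100)·14·0.221·1000 / 18.9

17.1889 IBU


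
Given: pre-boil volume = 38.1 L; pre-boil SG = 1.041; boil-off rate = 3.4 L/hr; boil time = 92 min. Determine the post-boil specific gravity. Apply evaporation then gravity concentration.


V_post = V_pre − rate·(t/60);  SG_post = 1 + (SG_pre−1)·V_pre/V_post
V_post = 38.1 − 3.4·(92/60) = 32.8867
SG_post = 1 + (1.041 − 1)·38.1/32.8867

1.0475


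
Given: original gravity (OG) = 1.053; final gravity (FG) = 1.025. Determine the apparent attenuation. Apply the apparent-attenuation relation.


AA = (OG − FG)/(OG − 1) · 100
AA = (1.053 − 1.025)/(1.053 − 1) · 100

52.8302 %


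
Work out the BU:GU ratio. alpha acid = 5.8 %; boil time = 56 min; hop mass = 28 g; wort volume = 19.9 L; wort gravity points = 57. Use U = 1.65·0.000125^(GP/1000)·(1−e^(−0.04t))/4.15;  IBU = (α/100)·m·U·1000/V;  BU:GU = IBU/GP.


U = 1.65·0.000125^(57/1000)·(1−e^(−0.04·56))/4.15 = 0.2129
IBU = (5.8/100)·28·0.2129·1000/19.9 = 17.3703
BU:GU = 17.3703/57

0.3047


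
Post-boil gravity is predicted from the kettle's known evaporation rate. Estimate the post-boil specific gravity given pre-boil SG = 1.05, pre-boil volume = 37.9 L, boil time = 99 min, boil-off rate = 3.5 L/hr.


V_post = V_pre − rate·(t/60);  SG_post = 1 + (SG_pre−1)·V_pre/V_post
V_post = 37.9 − 3.5·(99/60) = 32.1250
SG_post = 1 + (1.05 − 1)·37.9/32.1250

1.0590


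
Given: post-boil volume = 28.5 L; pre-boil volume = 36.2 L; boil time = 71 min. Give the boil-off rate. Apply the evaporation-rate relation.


rate = (V_pre − V_post) / (t_min/60)
rate = (36.2 − 28.5) / (71/60)

6.5070 L/hr


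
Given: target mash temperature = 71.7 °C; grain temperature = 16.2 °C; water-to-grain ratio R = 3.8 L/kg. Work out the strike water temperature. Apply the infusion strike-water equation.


T_strike = (0.41/R)·(T_mash − T_grain) + T_mash
T_strike = (0.41/3.8)·(71.7 − 16.2) + 71.7

77.6882 °C


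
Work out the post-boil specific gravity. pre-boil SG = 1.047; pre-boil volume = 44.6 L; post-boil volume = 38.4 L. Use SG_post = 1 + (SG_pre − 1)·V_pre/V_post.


pts_pre = (1.047 − 1)·1000 = 47.0000
pts_post = 47.0000·44.6/38.4 = 54.5885
SG_post = 1 + 54.5885/1000

1.0546


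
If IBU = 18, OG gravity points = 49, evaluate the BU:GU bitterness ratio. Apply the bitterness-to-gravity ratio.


BU:GU = IBU / OG_points
BU:GU = 18 / 49

0.3673


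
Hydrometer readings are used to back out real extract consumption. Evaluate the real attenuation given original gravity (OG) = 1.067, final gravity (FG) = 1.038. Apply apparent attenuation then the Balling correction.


AA = (OG−FG)/(OG−1)·100;  RA = AA·0.8192
AA = (1.067 − 1.038)/(1.067 − 1)·100 = 43.2836
RA = 43.2836·0.8192

35.4579 %


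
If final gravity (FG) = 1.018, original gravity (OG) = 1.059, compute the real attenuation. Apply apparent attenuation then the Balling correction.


AA = (OG−FG)/(OG−1)·100;  RA = AA·0.8192
AA = (1.059 − 1.018)/(1.059 − 1)·100 = 69.4915
RA = 69.4915·0.8192

56.9275 %


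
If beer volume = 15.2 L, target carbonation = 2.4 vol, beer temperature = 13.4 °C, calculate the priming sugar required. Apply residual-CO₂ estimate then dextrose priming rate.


residual = 14.695·(0.01821 + 0.09011·e^(−0.04·T));  sugar = (target − residual)·4.0·V
residual = 14.695·(0.01821 + 0.09011·e^(−0.04·13.4)) = 1.0423
sugar = (2.4 − 1.0423)·4.0·15.2

82.5455 g


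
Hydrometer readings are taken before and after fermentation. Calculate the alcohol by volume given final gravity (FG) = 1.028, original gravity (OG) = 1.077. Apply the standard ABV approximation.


ABV = (OG − FG) · 131.25
ABV = (1.077 − 1.028) · 131.25

6.4312 % ABV


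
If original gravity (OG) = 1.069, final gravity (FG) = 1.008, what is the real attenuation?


AA = (OG−FG)/(OG−1)·100;  RA = AA·0.8192
AA = (1.069 − 1.008)/(1.069 − 1)·100 = 88.4058
RA = 88.4058·0.8192

72.4220 %


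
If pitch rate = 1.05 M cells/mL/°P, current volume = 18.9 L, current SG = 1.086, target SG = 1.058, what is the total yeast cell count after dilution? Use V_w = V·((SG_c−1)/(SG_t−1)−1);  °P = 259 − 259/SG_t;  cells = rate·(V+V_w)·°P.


V_w = 18.9·((1.086−1)/(1.058−1)−1) = 9.1241
V_final = 18.9 + 9.1241 = 28.0241
°P = 259 − 259/1.058 = 14.1985
cells = 1.05·28.0241·14.1985

417.7954 billion cells


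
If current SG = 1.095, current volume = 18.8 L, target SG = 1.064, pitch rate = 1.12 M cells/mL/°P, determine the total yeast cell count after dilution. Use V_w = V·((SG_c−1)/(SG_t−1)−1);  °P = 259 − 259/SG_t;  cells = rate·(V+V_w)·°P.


V_w = 18.8·((1.095−1)/(1.064−1)−1) = 9.1062
V_final = 18.8 + 9.1062 = 27.9062
°P = 259 − 259/1.064 = 15.5789
cells = 1.12·27.9062·15.5789

486.9200 billion cells


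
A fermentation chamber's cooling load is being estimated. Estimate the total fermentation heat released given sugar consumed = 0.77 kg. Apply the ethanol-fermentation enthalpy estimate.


Q = m_sugar · 590 kJ/kg
Q = 0.77 · 590

454.3000 kJ


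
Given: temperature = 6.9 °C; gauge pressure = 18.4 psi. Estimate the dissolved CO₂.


vols = (P + 14.695)·(0.01821 + 0.09011·e^(−0.04·T))
vols = (18.4 + 14.695)·(0.01821 + 0.09011·e^(−0.04·6.9))

2.8656 volumes


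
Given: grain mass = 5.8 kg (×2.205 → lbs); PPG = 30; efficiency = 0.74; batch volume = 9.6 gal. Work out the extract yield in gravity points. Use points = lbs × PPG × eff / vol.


lbs = 5.8 × 2.205 = 12.7890
points = 12.7890 × 30 × 0.74 / 9.6

29.5746 points


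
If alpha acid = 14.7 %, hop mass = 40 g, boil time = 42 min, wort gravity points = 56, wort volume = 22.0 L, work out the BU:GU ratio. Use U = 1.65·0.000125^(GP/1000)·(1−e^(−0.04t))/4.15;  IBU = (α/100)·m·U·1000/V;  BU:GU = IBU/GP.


U = 1.65·0.000125^(56/1000)·(1−e^(−0.04·42))/4.15 = 0.1956
IBU = (14.7/100)·40·0.1956·1000/22.0 = 52.2688
BU:GU = 52.2688/56

0.9334


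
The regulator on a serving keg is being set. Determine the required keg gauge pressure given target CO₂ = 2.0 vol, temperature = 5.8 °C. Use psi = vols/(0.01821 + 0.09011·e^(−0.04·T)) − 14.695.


psi = 2.0/(0.01821 + 0.09011·e^(−0.04·5.8)) − 14.695

7.6109 psi


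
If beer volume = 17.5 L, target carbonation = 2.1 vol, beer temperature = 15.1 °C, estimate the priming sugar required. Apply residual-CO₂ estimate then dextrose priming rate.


residual = 14.695·(0.01821 + 0.09011·e^(−0.04·T));  sugar = (target − residual)·4.0·V
residual = 14.695·(0.01821 + 0.09011·e^(−0.04·15.1)) = 0.9914
sugar = (2.1 − 0.9914)·4.0·17.5

77.6011 g


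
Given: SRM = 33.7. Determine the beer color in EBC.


EBC = SRM · 1.97
EBC = 33.7 · 1.97

66.3890 EBC


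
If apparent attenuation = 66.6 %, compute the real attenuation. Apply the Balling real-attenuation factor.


RA = AA · 0.8192
RA = 66.6 · 0.8192

54.5587 %


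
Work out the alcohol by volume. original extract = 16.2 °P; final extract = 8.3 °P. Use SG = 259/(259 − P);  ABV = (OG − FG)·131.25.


OG = 259/(259 − 16.2) = 1.0667
FG = 259/(259 − 8.3) = 1.0331
ABV = (1.0667 − 1.0331)·131.25

4.4119 % ABV


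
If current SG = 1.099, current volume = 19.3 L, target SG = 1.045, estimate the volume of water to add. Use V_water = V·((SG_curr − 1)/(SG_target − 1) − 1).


V_water = 19.3·((1.099 − 1)/(1.045 − 1) − 1)

23.1600 L


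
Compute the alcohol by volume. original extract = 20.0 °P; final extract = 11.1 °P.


SG = 259/(259 − P);  ABV = (OG − FG)·131.25
OG = 259/(259 − 20.0) = 1.0837
FG = 259/(259 − 11.1) = 1.0448
ABV = (1.0837 − 1.0448)·131.25

5.1064 % ABV


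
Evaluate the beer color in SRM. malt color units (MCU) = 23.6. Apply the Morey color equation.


SRM = 1.4922 · MCU^0.6859
SRM = 1.4922 · 23.6^0.6859

13.0469 SRM


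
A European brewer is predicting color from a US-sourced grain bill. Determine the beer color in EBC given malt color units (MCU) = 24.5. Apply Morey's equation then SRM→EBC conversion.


SRM = 1.4922·MCU^0.6859;  EBC = SRM·1.97
SRM = 1.4922·24.5^0.6859 = 13.3862
EBC = 13.3862·1.97

26.3707 EBC


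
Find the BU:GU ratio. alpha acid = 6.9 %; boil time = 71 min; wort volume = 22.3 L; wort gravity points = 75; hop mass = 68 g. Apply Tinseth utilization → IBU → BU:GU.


U = 1.65·0.000125^(GP/1000)·(1−e^(−0.04t))/4.15;  IBU = (α/100)·m·U·1000/V;  BU:GU = IBU/GP
U = 1.65·0.000125^(75/1000)·(1−e^(−0.04·71))/4.15 = 0.1908
IBU = (6.9/100)·68·0.1908·1000/22.3 = 40.1432
BU:GU = 40.1432/75

0.5352


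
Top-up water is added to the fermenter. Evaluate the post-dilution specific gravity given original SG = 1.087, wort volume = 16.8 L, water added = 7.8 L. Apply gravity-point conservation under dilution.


SG_new = 1 + (SG_old − 1)·V_old/(V_old + V_water)
pts = (1.087 − 1)·1000·16.8/(16.8 + 7.8) = 59.4146
SG_new = 1 + 59.4146/1000

1.0594


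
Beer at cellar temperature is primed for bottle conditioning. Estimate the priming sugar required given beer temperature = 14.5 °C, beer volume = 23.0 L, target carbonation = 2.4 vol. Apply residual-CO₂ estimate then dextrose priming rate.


residual = 14.695·(0.01821 + 0.09011·e^(−0.04·T));  sugar = (target − residual)·4.0·V
residual = 14.695·(0.01821 + 0.09011·e^(−0.04·14.5)) = 1.0090
sugar = (2.4 − 1.0090)·4.0·23.0

127.9725 g


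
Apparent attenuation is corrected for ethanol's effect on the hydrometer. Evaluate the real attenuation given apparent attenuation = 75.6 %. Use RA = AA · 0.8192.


RA = 75.6 · 0.8192

61.9315 %


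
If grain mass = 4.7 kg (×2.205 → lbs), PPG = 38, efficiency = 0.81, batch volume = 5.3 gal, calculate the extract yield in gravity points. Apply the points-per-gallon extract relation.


points = lbs × PPG × eff / vol
lbs = 4.7 × 2.205 = 10.3635
points = 10.3635 × 38 × 0.81 / 5.3

60.1865 points


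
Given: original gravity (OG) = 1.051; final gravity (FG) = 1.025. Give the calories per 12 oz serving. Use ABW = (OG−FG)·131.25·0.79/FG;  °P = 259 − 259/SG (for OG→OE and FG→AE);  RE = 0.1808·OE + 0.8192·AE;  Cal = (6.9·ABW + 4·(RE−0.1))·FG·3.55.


ABW = (1.051 − 1.025)·131.25·0.79/1.025 = 2.6301
OE = 259 − 259/1.051 = 12.5680 °P
AE = 259 − 259/1.025 = 6.3171 °P
RE = 0.1808·12.5680 + 0.8192·6.3171 = 7.4472 °P
Cal = (6.9·2.6301 + 4·(7.4472−0.1))·1.025·3.55

172.9746 kcal


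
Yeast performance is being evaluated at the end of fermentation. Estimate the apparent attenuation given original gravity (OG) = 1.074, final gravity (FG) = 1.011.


AA = (OG − FG)/(OG − 1) · 100
AA = (1.074 − 1.011)/(1.074 − 1) · 100

85.1351 %


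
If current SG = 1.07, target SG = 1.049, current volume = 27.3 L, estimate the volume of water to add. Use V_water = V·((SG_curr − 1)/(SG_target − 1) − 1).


V_water = 27.3·((1.07 − 1)/(1.049 − 1) − 1)

11.7000 L


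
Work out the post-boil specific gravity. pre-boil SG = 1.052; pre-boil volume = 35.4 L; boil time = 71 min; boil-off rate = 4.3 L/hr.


V_post = V_pre − rate·(t/60);  SG_post = 1 + (SG_pre−1)·V_pre/V_post
V_post = 35.4 − 4.3·(71/60) = 30.3117
SG_post = 1 + (1.052 − 1)·35.4/30.3117

1.0607


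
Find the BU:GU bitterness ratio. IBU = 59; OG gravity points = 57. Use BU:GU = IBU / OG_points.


BU:GU = 59 / 57

1.0351


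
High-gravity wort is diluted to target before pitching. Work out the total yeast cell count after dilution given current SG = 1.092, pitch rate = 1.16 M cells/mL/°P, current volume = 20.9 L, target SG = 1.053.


V_w = V·((SG_c−1)/(SG_t−1)−1);  °P = 259 − 259/SG_t;  cells = rate·(V+V_w)·°P
V_w = 20.9·((1.092−1)/(1.053−1)−1) = 15.3792
V_final = 20.9 + 15.3792 = 36.2792
°P = 259 − 259/1.053 = 13.0361
cells = 1.16·36.2792·13.0361

548.6097 billion cells


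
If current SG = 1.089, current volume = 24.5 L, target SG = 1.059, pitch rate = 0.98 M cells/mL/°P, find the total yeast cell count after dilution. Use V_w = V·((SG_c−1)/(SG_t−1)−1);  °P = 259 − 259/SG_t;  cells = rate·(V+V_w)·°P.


V_w = 24.5·((1.089−1)/(1.059−1)−1) = 12.4576
V_final = 24.5 + 12.4576 = 36.9576
°P = 259 − 259/1.059 = 14.4297
cells = 0.98·36.9576·14.4297

522.6199 billion cells


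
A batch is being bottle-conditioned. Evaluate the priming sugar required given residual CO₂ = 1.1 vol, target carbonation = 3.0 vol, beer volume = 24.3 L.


sugar = (target − residual)·4.0·V
sugar = (3.0 − 1.1)·4.0·24.3

184.6800 g


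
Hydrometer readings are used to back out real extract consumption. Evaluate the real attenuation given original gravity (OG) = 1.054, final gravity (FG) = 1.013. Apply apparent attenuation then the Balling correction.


AA = (OG−FG)/(OG−1)·100;  RA = AA·0.8192
AA = (1.054 − 1.013)/(1.054 − 1)·100 = 75.9259
RA = 75.9259·0.8192

62.1985 %


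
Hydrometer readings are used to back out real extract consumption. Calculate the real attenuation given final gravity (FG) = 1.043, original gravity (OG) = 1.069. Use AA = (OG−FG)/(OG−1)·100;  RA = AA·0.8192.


AA = (1.069 − 1.043)/(1.069 − 1)·100 = 37.6812
RA = 37.6812·0.8192

30.8684 %


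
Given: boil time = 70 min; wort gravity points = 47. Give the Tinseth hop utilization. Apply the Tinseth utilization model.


U = 1.65·0.000125^(GP/1000) · (1 − e^(−0.04·t))/4.15
bigness = 1.65·0.000125^(47/1000) = 1.0815
boil_factor = (1 − e^(−0.04·70))/4.15 = 0.2263
U = 1.0815 · 0.2263

0.2448


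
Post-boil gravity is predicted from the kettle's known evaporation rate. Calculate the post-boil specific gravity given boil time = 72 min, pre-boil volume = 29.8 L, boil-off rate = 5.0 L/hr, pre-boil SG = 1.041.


V_post = V_pre − rate·(t/60);  SG_post = 1 + (SG_pre−1)·V_pre/V_post
V_post = 29.8 − 5.0·(72/60) = 23.8000
SG_post = 1 + (1.041 − 1)·29.8/23.8000

1.0513


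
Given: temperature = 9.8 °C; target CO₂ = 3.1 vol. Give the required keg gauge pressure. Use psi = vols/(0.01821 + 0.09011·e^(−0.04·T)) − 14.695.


psi = 3.1/(0.01821 + 0.09011·e^(−0.04·9.8)) − 14.695

24.4970 psi


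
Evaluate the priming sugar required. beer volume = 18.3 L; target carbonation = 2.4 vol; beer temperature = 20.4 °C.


residual = 14.695·(0.01821 + 0.09011·e^(−0.04·T));  sugar = (target − residual)·4.0·V
residual = 14.695·(0.01821 + 0.09011·e^(−0.04·20.4)) = 0.8531
sugar = (2.4 − 0.8531)·4.0·18.3

113.2303 g


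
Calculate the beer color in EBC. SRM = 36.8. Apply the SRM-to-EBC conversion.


EBC = SRM · 1.97
EBC = 36.8 · 1.97

72.4960 EBC


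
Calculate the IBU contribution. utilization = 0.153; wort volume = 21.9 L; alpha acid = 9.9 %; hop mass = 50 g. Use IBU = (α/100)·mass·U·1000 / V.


IBU = (9.9/100)·50·0.153·1000 / 21.9

34.5822 IBU


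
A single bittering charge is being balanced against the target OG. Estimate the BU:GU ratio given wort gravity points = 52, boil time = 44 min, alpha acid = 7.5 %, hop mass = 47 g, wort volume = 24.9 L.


U = 1.65·0.000125^(GP/1000)·(1−e^(−0.04t))/4.15;  IBU = (α/100)·m·U·1000/V;  BU:GU = IBU/GP
U = 1.65·0.000125^(52/1000)·(1−e^(−0.04·44))/4.15 = 0.2063
IBU = (7.5/100)·47·0.2063·1000/24.9 = 29.2040
BU:GU = 29.2040/52

0.5616


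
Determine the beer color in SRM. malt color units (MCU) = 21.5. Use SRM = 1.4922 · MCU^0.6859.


SRM = 1.4922 · 21.5^0.6859

12.2390 SRM


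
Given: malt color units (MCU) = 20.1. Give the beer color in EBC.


SRM = 1.4922·MCU^0.6859;  EBC = SRM·1.97
SRM = 1.4922·20.1^0.6859 = 11.6866
EBC = 11.6866·1.97

23.0227 EBC


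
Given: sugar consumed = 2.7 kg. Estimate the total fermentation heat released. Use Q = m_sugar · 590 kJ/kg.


Q = 2.7 · 590

1593.0000 kJ


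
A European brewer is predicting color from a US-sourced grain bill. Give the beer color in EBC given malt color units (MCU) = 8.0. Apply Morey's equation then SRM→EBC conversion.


SRM = 1.4922·MCU^0.6859;  EBC = SRM·1.97
SRM = 1.4922·8.0^0.6859 = 6.2124
EBC = 6.2124·1.97

12.2383 EBC
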